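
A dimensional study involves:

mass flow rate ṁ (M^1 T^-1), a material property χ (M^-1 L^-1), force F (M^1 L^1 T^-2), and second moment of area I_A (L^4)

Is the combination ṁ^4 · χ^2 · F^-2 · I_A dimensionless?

Sum the exponent of each base dimension across the product:
  M: 4·[ṁ]_M + 2·[χ]_M − 2·[F]_M + [I_A]_M = 4·(1) + 2·(-1) − 2·(1) + (0) = 0
  L: 4·[ṁ]_L + 2·[χ]_L − 2·[F]_L + [I_A]_L = 4·(0) + 2·(-1) − 2·(1) + (4) = 0
  T: 4·[ṁ]_T + 2·[χ]_T − 2·[F]_T + [I_A]_T = 4·(-1) + 2·(0) − 2·(-2) + (0) = 0
All base exponents vanish — dimensionless.

yes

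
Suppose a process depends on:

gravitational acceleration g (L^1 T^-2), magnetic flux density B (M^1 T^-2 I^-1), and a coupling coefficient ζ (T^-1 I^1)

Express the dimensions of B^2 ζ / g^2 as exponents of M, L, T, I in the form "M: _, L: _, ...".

Collect each base-dimension exponent across the product:
  M: −2·(0) + 2·(1) + (0) = 2
  L: −2·(1) + 2·(0) + (0) = -2
  T: −2·(-2) + 2·(-2) + (-1) = -1
  I: −2·(0) + 2·(-1) + (1) = -1
So the dimensions are [M² L⁻² T⁻¹ I⁻¹].

M: 2, L: -2, T: -1, I: -1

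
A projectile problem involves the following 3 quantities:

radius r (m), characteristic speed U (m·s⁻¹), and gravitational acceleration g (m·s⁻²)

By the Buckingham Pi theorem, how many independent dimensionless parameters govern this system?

There are 3 variables and 2 base dimensions (L, T).
The dimension matrix has rank 2.
Independent dimensionless groups: 3 − 2 = 1.

1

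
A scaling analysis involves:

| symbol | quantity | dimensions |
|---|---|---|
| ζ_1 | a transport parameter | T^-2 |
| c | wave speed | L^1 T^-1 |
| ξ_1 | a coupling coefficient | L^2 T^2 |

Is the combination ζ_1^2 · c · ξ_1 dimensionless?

no

Sum the exponent of each base dimension across the product:
  L: 2·[ζ_1]_L + [c]_L + [ξ_1]_L = 2·(0) + (1) + (2) = 3
  T: 2·[ζ_1]_T + [c]_T + [ξ_1]_T = 2·(-2) + (-1) + (2) = -3
Net dimensions [L³ T⁻³] ≠ [1] — not dimensionless.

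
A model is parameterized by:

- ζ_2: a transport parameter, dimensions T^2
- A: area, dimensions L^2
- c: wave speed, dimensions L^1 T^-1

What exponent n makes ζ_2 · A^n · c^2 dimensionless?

Balance the L exponent: (2)·n from A, plus (0) + 2·(1) = 2 from the rest, must sum to zero.
2n + 2 = 0, so n = -1.

-1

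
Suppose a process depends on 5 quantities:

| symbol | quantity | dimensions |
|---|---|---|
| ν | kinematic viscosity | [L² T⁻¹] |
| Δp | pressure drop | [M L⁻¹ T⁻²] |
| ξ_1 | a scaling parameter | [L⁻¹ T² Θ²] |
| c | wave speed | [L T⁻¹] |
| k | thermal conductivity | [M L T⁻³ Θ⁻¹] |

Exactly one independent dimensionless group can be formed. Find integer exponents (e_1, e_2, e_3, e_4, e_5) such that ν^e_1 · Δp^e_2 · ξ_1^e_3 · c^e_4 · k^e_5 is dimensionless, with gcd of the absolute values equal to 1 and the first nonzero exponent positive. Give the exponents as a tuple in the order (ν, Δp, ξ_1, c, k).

M: e_1·(0) + e_2·(1) + e_3·(0) + e_4·(0) + e_5·(1) = 0
L: e_1·(2) + e_2·(-1) + e_3·(-1) + e_4·(1) + e_5·(1) = 0
T: e_1·(-1) + e_2·(-2) + e_3·(2) + e_4·(-1) + e_5·(-3) = 0
Θ: e_1·(0) + e_2·(0) + e_3·(2) + e_4·(0) + e_5·(-1) = 0
Solving this homogeneous linear system for the smallest-integer solution (first nonzero entry positive) gives (3, 2, -1, -3, -2).

(3, 2, -1, -3, -2)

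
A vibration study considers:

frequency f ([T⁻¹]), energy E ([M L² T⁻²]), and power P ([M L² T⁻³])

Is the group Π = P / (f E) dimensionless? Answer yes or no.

yes

Sum the exponent of each base dimension across the product:
  M: −[f]_M − [E]_M + [P]_M = −(0) − (1) + (1) = 0
  L: −[f]_L − [E]_L + [P]_L = −(0) − (2) + (2) = 0
  T: −[f]_T − [E]_T + [P]_T = −(-1) − (-2) + (-3) = 0
All base exponents vanish — dimensionless.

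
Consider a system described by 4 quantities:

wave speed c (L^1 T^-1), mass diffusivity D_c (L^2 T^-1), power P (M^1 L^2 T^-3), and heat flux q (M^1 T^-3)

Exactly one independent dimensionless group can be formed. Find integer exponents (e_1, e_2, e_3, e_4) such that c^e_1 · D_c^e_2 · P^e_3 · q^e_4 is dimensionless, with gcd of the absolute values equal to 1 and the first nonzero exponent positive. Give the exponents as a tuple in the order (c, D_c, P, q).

(2, -2, 1, -1)

M: e_1·(0) + e_2·(0) + e_3·(1) + e_4·(1) = 0
L: e_1·(1) + e_2·(2) + e_3·(2) + e_4·(0) = 0
T: e_1·(-1) + e_2·(-1) + e_3·(-3) + e_4·(-3) = 0
Solving this homogeneous linear system for the smallest-integer solution (first nonzero entry positive) gives (2, -2, 1, -1).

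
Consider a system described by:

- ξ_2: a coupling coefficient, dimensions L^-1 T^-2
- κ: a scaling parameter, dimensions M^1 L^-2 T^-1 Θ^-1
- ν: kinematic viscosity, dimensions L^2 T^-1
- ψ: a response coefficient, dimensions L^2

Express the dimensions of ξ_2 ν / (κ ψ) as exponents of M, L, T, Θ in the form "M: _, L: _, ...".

Collect each base-dimension exponent across the product:
  M: (0) − (1) + (0) − (0) = -1
  L: (-1) − (-2) + (2) − (2) = 1
  T: (-2) − (-1) + (-1) − (0) = -2
  Θ: (0) − (-1) + (0) − (0) = 1
So the dimensions are [M⁻¹ L T⁻² Θ].

M: -1, L: 1, T: -2, Θ: 1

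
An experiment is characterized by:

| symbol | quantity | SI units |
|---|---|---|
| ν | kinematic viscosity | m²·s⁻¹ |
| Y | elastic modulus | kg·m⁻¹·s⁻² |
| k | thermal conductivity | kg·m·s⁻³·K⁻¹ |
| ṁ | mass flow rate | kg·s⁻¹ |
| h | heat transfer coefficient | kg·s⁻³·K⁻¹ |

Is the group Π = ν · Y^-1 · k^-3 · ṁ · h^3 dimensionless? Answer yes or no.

Sum the exponent of each base dimension across the product:
  M: [ν]_M − [Y]_M − 3·[k]_M + [ṁ]_M + 3·[h]_M = (0) − (1) − 3·(1) + (1) + 3·(1) = 0
  L: [ν]_L − [Y]_L − 3·[k]_L + [ṁ]_L + 3·[h]_L = (2) − (-1) − 3·(1) + (0) + 3·(0) = 0
  T: [ν]_T − [Y]_T − 3·[k]_T + [ṁ]_T + 3·[h]_T = (-1) − (-2) − 3·(-3) + (-1) + 3·(-3) = 0
  Θ: [ν]_Θ − [Y]_Θ − 3·[k]_Θ + [ṁ]_Θ + 3·[h]_Θ = (0) − (0) − 3·(-1) + (0) + 3·(-1) = 0
All base exponents vanish — dimensionless.

yes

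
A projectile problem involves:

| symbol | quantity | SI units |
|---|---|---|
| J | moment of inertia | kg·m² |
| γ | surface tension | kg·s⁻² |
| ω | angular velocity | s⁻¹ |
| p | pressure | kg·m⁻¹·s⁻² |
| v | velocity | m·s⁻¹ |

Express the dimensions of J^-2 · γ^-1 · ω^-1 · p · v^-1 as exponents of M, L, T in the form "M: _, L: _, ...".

M: -2, L: -6, T: 2

Collect each base-dimension exponent across the product:
  M: −2·(1) − (1) − (0) + (1) − (0) = -2
  L: −2·(2) − (0) − (0) + (-1) − (1) = -6
  T: −2·(0) − (-2) − (-1) + (-2) − (-1) = 2
So the dimensions are [M⁻² L⁻⁶ T²].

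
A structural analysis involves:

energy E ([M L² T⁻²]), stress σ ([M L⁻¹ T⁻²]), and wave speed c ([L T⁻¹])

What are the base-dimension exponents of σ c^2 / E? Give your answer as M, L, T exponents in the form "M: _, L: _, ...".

M: 0, L: -1, T: -2

Collect each base-dimension exponent across the product:
  M: −(1) + (1) + 2·(0) = 0
  L: −(2) + (-1) + 2·(1) = -1
  T: −(-2) + (-2) + 2·(-1) = -2
So the dimensions are [L⁻¹ T⁻²].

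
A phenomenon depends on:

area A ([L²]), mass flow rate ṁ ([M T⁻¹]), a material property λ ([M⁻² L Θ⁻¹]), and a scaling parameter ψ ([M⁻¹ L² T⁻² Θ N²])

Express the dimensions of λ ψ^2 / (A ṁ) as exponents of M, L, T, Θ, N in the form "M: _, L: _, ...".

M: -5, L: 3, T: -3, Θ: 1, N: 4

Collect each base-dimension exponent across the product:
  M: −(0) − (1) + (-2) + 2·(-1) = -5
  L: −(2) − (0) + (1) + 2·(2) = 3
  T: −(0) − (-1) + (0) + 2·(-2) = -3
  Θ: −(0) − (0) + (-1) + 2·(1) = 1
  N: −(0) − (0) + (0) + 2·(2) = 4
So the dimensions are [M⁻⁵ L³ T⁻³ Θ N⁴].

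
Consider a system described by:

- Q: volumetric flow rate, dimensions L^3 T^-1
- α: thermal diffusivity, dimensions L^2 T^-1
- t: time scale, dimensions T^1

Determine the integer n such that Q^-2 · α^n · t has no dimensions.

3

Balance the L exponent: (2)·n from α, plus −2·(3) + (0) = -6 from the rest, must sum to zero.
2n − 6 = 0, so n = 3.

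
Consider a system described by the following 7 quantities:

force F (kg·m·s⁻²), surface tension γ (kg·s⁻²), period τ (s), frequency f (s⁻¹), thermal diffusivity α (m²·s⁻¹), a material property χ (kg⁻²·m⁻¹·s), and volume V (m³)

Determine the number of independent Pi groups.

4

There are 7 variables and 3 base dimensions (M, L, T).
The dimension matrix has rank 3.
Independent dimensionless groups: 7 − 3 = 4.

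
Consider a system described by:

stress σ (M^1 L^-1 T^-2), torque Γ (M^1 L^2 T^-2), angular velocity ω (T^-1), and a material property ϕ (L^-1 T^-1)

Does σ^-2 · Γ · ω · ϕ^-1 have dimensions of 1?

no

Sum the exponent of each base dimension across the product:
  M: −2·[σ]_M + [Γ]_M + [ω]_M − [ϕ]_M = −2·(1) + (1) + (0) − (0) = -1
  L: −2·[σ]_L + [Γ]_L + [ω]_L − [ϕ]_L = −2·(-1) + (2) + (0) − (-1) = 5
  T: −2·[σ]_T + [Γ]_T + [ω]_T − [ϕ]_T = −2·(-2) + (-2) + (-1) − (-1) = 2
Net dimensions [M⁻¹ L⁵ T²] ≠ [1] — not dimensionless.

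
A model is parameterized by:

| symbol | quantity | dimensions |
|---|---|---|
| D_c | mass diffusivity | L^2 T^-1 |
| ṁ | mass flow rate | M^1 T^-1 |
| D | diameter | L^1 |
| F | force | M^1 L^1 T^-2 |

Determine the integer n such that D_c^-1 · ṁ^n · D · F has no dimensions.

-1

Balance the M exponent: (1)·n from ṁ, plus −(0) + (0) + (1) = 1 from the rest, must sum to zero.
n + 1 = 0, so n = -1.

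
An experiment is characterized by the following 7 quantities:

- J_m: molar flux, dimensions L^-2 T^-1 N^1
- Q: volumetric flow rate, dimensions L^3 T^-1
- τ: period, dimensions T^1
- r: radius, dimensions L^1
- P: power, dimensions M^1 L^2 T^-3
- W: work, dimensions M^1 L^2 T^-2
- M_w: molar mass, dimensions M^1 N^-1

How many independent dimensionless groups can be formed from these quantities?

There are 7 variables and 4 base dimensions (M, L, T, N).
The dimension matrix has rank 4.
Independent dimensionless groups: 7 − 4 = 3.

3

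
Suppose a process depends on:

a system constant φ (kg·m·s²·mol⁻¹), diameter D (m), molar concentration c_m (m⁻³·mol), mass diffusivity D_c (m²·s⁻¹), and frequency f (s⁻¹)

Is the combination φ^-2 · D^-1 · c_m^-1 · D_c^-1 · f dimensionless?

no

Sum the exponent of each base dimension across the product:
  M: −2·[φ]_M − [D]_M − [c_m]_M − [D_c]_M + [f]_M = −2·(1) − (0) − (0) − (0) + (0) = -2
  L: −2·[φ]_L − [D]_L − [c_m]_L − [D_c]_L + [f]_L = −2·(1) − (1) − (-3) − (2) + (0) = -2
  T: −2·[φ]_T − [D]_T − [c_m]_T − [D_c]_T + [f]_T = −2·(2) − (0) − (0) − (-1) + (-1) = -4
  N: −2·[φ]_N − [D]_N − [c_m]_N − [D_c]_N + [f]_N = −2·(-1) − (0) − (1) − (0) + (0) = 1
Net dimensions [M⁻² L⁻² T⁻⁴ N] ≠ [1] — not dimensionless.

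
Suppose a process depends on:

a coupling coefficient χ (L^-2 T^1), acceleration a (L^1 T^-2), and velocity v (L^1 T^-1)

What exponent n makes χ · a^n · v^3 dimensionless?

-1

Balance the L exponent: (1)·n from a, plus (-2) + 3·(1) = 1 from the rest, must sum to zero.
n + 1 = 0, so n = -1.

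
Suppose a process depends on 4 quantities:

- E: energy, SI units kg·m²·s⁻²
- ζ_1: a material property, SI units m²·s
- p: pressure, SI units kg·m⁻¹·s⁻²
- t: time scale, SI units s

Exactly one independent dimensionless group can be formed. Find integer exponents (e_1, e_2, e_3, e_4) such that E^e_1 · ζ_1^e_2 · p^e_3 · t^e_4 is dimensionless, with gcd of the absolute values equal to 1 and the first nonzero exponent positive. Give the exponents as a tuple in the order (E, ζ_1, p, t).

(2, -3, -2, 3)

M: e_1·(1) + e_2·(0) + e_3·(1) + e_4·(0) = 0
L: e_1·(2) + e_2·(2) + e_3·(-1) + e_4·(0) = 0
T: e_1·(-2) + e_2·(1) + e_3·(-2) + e_4·(1) = 0
Solving this homogeneous linear system for the smallest-integer solution (first nonzero entry positive) gives (2, -3, -2, 3).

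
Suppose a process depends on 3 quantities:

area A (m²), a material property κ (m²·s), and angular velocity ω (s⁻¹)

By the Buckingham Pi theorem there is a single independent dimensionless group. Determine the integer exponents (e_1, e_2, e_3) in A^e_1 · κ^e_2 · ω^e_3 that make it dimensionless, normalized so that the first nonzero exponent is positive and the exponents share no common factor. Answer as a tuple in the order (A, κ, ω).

(1, -1, -1)

L: e_1·(2) + e_2·(2) + e_3·(0) = 0
T: e_1·(0) + e_2·(1) + e_3·(-1) = 0
Solving this homogeneous linear system for the smallest-integer solution (first nonzero entry positive) gives (1, -1, -1).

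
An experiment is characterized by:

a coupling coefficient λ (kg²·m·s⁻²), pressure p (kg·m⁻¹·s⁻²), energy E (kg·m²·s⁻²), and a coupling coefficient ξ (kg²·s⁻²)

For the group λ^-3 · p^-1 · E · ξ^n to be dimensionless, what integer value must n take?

3

Balance the M exponent: (2)·n from ξ, plus −3·(2) − (1) + (1) = -6 from the rest, must sum to zero.
2n − 6 = 0, so n = 3.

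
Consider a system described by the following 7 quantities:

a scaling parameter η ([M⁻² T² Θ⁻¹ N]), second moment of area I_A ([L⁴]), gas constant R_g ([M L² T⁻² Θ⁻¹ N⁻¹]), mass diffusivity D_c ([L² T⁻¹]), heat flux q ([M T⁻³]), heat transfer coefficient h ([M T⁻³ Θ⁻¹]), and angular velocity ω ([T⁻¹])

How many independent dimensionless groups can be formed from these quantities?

There are 7 variables and 5 base dimensions (M, L, T, Θ, N).
The dimension matrix has rank 5.
Independent dimensionless groups: 7 − 5 = 2.

2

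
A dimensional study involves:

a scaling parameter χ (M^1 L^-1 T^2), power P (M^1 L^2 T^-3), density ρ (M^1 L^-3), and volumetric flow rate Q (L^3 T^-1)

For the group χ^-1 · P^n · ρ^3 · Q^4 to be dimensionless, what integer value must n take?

-2

Balance the M exponent: (1)·n from P, plus −(1) + 3·(1) + 4·(0) = 2 from the rest, must sum to zero.
n + 2 = 0, so n = -2.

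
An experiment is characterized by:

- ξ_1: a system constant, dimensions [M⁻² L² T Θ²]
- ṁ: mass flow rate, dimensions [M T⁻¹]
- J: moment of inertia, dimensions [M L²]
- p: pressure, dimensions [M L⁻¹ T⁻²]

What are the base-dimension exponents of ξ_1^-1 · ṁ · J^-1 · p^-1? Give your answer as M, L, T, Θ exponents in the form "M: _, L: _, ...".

Collect each base-dimension exponent across the product:
  M: −(-2) + (1) − (1) − (1) = 1
  L: −(2) + (0) − (2) − (-1) = -3
  T: −(1) + (-1) − (0) − (-2) = 0
  Θ: −(2) + (0) − (0) − (0) = -2
So the dimensions are [M L⁻³ Θ⁻²].

M: 1, L: -3, T: 0, Θ: -2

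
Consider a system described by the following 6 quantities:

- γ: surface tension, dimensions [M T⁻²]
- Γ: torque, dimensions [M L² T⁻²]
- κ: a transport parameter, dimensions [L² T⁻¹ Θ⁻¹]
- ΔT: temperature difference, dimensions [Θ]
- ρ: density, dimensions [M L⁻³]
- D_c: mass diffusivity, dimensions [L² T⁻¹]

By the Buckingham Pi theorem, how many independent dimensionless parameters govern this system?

2

There are 6 variables and 4 base dimensions (M, L, T, Θ).
The dimension matrix has rank 4.
Independent dimensionless groups: 6 − 4 = 2.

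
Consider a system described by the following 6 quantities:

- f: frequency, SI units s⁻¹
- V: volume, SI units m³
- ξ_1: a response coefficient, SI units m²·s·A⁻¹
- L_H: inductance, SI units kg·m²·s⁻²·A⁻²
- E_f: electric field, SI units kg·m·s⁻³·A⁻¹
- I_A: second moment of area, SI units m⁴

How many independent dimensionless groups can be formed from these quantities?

There are 6 variables and 4 base dimensions (M, L, T, I).
The dimension matrix has rank 4.
Independent dimensionless groups: 6 − 4 = 2.

2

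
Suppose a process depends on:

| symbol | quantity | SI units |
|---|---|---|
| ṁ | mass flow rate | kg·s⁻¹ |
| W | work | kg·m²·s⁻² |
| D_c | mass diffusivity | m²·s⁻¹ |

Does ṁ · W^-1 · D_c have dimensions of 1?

Sum the exponent of each base dimension across the product:
  M: [ṁ]_M − [W]_M + [D_c]_M = (1) − (1) + (0) = 0
  L: [ṁ]_L − [W]_L + [D_c]_L = (0) − (2) + (2) = 0
  T: [ṁ]_T − [W]_T + [D_c]_T = (-1) − (-2) + (-1) = 0
  Θ: [ṁ]_Θ − [W]_Θ + [D_c]_Θ = (0) − (0) + (0) = 0
All base exponents vanish — dimensionless.

yes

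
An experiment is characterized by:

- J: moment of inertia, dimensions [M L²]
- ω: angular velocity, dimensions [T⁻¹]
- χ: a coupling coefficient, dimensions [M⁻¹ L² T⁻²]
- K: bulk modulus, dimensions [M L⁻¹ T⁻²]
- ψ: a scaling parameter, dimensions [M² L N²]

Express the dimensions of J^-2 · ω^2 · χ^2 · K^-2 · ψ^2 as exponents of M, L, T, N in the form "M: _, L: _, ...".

M: -2, L: 4, T: -2, N: 4

Collect each base-dimension exponent across the product:
  M: −2·(1) + 2·(0) + 2·(-1) − 2·(1) + 2·(2) = -2
  L: −2·(2) + 2·(0) + 2·(2) − 2·(-1) + 2·(1) = 4
  T: −2·(0) + 2·(-1) + 2·(-2) − 2·(-2) + 2·(0) = -2
  N: −2·(0) + 2·(0) + 2·(0) − 2·(0) + 2·(2) = 4
So the dimensions are [M⁻² L⁴ T⁻² N⁴].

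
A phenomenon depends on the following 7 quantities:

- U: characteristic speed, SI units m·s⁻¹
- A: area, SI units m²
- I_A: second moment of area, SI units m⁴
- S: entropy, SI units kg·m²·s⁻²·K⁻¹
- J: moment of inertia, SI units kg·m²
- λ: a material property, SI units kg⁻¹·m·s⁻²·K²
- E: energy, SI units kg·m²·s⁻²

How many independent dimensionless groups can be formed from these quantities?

3

There are 7 variables and 4 base dimensions (M, L, T, Θ).
The dimension matrix has rank 4.
Independent dimensionless groups: 7 − 4 = 3.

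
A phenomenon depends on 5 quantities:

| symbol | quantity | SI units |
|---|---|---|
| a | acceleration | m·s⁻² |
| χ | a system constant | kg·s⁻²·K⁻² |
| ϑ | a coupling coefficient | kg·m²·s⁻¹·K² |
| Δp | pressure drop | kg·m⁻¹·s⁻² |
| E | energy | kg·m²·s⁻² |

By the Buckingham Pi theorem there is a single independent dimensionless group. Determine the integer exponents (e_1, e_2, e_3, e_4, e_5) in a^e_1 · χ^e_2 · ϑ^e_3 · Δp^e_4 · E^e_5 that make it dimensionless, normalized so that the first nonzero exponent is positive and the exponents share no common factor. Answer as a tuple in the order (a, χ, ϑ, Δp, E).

M: e_1·(0) + e_2·(1) + e_3·(1) + e_4·(1) + e_5·(1) = 0
L: e_1·(1) + e_2·(0) + e_3·(2) + e_4·(-1) + e_5·(2) = 0
T: e_1·(-2) + e_2·(-2) + e_3·(-1) + e_4·(-2) + e_5·(-2) = 0
Θ: e_1·(0) + e_2·(-2) + e_3·(2) + e_4·(0) + e_5·(0) = 0
Solving this homogeneous linear system for the smallest-integer solution (first nonzero entry positive) gives (1, 2, 2, -1, -3).

(1, 2, 2, -1, -3)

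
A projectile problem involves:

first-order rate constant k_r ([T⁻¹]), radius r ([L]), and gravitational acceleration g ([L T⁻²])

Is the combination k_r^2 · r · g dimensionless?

no

Sum the exponent of each base dimension across the product:
  L: 2·[k_r]_L + [r]_L + [g]_L = 2·(0) + (1) + (1) = 2
  T: 2·[k_r]_T + [r]_T + [g]_T = 2·(-1) + (0) + (-2) = -4
Net dimensions [L² T⁻⁴] ≠ [1] — not dimensionless.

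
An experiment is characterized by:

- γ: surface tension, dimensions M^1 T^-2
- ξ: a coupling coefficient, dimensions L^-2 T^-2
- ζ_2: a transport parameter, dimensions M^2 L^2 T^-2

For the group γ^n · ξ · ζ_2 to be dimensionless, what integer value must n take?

-2

Balance the M exponent: (1)·n from γ, plus (0) + (2) = 2 from the rest, must sum to zero.
n + 2 = 0, so n = -2.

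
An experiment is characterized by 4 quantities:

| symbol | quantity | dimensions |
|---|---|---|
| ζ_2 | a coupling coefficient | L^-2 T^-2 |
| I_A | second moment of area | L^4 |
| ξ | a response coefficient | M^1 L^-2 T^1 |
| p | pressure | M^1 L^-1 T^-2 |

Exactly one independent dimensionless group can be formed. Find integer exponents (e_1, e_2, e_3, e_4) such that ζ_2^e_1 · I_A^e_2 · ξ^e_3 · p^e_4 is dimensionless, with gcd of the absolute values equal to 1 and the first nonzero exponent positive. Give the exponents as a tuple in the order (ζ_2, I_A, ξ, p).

(3, 2, 2, -2)

M: e_1·(0) + e_2·(0) + e_3·(1) + e_4·(1) = 0
L: e_1·(-2) + e_2·(4) + e_3·(-2) + e_4·(-1) = 0
T: e_1·(-2) + e_2·(0) + e_3·(1) + e_4·(-2) = 0
Solving this homogeneous linear system for the smallest-integer solution (first nonzero entry positive) gives (3, 2, 2, -2).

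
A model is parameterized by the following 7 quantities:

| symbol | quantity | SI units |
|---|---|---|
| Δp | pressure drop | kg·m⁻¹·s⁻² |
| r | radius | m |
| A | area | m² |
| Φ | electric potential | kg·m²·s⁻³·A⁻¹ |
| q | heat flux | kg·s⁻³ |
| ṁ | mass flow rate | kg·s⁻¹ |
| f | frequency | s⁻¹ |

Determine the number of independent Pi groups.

There are 7 variables and 4 base dimensions (M, L, T, I).
The dimension matrix has rank 4.
Independent dimensionless groups: 7 − 4 = 3.

3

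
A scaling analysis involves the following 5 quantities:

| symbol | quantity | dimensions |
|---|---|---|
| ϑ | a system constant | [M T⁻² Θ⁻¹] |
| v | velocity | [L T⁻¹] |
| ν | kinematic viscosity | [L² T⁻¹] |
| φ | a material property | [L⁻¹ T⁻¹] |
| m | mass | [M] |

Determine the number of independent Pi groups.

1

There are 5 variables and 4 base dimensions (M, L, T, Θ).
The dimension matrix has rank 4.
Independent dimensionless groups: 5 − 4 = 1.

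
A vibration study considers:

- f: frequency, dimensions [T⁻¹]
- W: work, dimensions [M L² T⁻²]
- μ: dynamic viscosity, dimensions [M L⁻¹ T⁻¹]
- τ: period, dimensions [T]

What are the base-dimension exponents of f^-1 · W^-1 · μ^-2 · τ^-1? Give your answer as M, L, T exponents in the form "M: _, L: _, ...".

Collect each base-dimension exponent across the product:
  M: −(0) − (1) − 2·(1) − (0) = -3
  L: −(0) − (2) − 2·(-1) − (0) = 0
  T: −(-1) − (-2) − 2·(-1) − (1) = 4
So the dimensions are [M⁻³ T⁴].

M: -3, L: 0, T: 4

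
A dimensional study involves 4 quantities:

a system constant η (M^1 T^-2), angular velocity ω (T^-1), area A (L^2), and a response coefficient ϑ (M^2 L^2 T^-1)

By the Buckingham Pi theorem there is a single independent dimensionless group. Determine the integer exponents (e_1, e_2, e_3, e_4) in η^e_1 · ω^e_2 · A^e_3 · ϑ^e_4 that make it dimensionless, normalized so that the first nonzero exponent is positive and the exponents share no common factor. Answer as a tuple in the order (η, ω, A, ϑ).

M: e_1·(1) + e_2·(0) + e_3·(0) + e_4·(2) = 0
L: e_1·(0) + e_2·(0) + e_3·(2) + e_4·(2) = 0
T: e_1·(-2) + e_2·(-1) + e_3·(0) + e_4·(-1) = 0
Solving this homogeneous linear system for the smallest-integer solution (first nonzero entry positive) gives (2, -3, 1, -1).

(2, -3, 1, -1)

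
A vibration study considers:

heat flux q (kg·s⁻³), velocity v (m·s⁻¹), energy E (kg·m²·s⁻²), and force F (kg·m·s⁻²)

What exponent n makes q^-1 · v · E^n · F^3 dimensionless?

-2

Balance the M exponent: (1)·n from E, plus −(1) + (0) + 3·(1) = 2 from the rest, must sum to zero.
n + 2 = 0, so n = -2.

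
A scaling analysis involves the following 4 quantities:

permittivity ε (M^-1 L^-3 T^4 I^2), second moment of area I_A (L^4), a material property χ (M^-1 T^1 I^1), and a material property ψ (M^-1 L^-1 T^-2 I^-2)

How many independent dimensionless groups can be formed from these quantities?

There are 4 variables and 4 base dimensions (M, L, T, I).
The dimension matrix has rank 4.
Independent dimensionless groups: 4 − 4 = 0.

0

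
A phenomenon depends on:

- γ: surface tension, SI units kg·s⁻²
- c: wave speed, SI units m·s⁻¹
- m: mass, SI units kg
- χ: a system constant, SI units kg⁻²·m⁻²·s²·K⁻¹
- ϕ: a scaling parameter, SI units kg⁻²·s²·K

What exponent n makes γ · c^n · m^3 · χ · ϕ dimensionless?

Balance the L exponent: (1)·n from c, plus (0) + 3·(0) + (-2) + (0) = -2 from the rest, must sum to zero.
n − 2 = 0, so n = 2.

2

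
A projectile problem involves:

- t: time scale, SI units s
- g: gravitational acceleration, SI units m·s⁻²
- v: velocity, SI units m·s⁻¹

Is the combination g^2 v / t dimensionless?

Sum the exponent of each base dimension across the product:
  L: −[t]_L + 2·[g]_L + [v]_L = −(0) + 2·(1) + (1) = 3
  T: −[t]_T + 2·[g]_T + [v]_T = −(1) + 2·(-2) + (-1) = -6
Net dimensions [L³ T⁻⁶] ≠ [1] — not dimensionless.

no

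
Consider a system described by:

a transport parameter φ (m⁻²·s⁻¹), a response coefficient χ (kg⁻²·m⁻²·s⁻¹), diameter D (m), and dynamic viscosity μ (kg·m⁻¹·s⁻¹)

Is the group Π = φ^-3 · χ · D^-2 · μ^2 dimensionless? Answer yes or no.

yes

Sum the exponent of each base dimension across the product:
  M: −3·[φ]_M + [χ]_M − 2·[D]_M + 2·[μ]_M = −3·(0) + (-2) − 2·(0) + 2·(1) = 0
  L: −3·[φ]_L + [χ]_L − 2·[D]_L + 2·[μ]_L = −3·(-2) + (-2) − 2·(1) + 2·(-1) = 0
  T: −3·[φ]_T + [χ]_T − 2·[D]_T + 2·[μ]_T = −3·(-1) + (-1) − 2·(0) + 2·(-1) = 0
All base exponents vanish — dimensionless.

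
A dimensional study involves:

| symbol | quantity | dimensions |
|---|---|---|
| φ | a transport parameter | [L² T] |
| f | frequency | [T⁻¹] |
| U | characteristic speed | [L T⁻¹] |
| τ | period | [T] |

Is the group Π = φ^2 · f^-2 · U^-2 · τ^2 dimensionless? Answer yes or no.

no

Sum the exponent of each base dimension across the product:
  L: 2·[φ]_L − 2·[f]_L − 2·[U]_L + 2·[τ]_L = 2·(2) − 2·(0) − 2·(1) + 2·(0) = 2
  T: 2·[φ]_T − 2·[f]_T − 2·[U]_T + 2·[τ]_T = 2·(1) − 2·(-1) − 2·(-1) + 2·(1) = 8
Net dimensions [L² T⁸] ≠ [1] — not dimensionless.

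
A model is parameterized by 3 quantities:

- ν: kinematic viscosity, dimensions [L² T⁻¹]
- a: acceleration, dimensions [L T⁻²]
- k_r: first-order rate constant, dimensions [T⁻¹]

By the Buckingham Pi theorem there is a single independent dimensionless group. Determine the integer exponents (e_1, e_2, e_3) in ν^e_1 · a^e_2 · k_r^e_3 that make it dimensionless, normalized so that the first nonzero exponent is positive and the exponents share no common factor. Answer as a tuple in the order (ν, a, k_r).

(1, -2, 3)

L: e_1·(2) + e_2·(1) + e_3·(0) = 0
T: e_1·(-1) + e_2·(-2) + e_3·(-1) = 0
Solving this homogeneous linear system for the smallest-integer solution (first nonzero entry positive) gives (1, -2, 3).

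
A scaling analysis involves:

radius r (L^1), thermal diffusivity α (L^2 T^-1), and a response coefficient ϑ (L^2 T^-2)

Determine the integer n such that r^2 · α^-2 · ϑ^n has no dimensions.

Balance the L exponent: (2)·n from ϑ, plus 2·(1) − 2·(2) = -2 from the rest, must sum to zero.
2n − 2 = 0, so n = 1.

1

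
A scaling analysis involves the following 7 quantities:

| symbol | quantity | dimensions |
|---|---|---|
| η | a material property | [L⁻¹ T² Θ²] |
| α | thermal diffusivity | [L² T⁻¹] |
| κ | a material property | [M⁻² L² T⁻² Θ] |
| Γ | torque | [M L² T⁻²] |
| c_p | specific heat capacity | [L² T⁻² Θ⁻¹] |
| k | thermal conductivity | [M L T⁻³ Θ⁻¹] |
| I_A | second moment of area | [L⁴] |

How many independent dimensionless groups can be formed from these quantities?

There are 7 variables and 4 base dimensions (M, L, T, Θ).
The dimension matrix has rank 4.
Independent dimensionless groups: 7 − 4 = 3.

3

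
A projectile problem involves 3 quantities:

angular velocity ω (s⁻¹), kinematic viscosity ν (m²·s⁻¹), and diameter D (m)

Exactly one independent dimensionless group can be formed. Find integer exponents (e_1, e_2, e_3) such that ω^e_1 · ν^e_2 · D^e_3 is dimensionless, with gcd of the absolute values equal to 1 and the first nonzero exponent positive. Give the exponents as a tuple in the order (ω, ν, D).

(1, -1, 2)

L: e_1·(0) + e_2·(2) + e_3·(1) = 0
T: e_1·(-1) + e_2·(-1) + e_3·(0) = 0
Solving this homogeneous linear system for the smallest-integer solution (first nonzero entry positive) gives (1, -1, 2).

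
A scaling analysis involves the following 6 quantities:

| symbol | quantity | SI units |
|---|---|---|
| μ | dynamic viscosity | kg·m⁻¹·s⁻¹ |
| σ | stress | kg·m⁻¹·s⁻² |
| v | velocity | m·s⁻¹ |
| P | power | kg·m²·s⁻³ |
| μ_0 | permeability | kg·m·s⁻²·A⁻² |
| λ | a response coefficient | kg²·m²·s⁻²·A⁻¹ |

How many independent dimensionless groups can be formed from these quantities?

There are 6 variables and 4 base dimensions (M, L, T, I).
The dimension matrix has rank 4.
Independent dimensionless groups: 6 − 4 = 2.

2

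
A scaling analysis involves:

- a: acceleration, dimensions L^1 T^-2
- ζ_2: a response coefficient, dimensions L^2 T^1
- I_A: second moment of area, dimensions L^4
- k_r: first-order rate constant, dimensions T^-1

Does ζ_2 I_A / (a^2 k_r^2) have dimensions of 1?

no

Sum the exponent of each base dimension across the product:
  L: −2·[a]_L + [ζ_2]_L + [I_A]_L − 2·[k_r]_L = −2·(1) + (2) + (4) − 2·(0) = 4
  T: −2·[a]_T + [ζ_2]_T + [I_A]_T − 2·[k_r]_T = −2·(-2) + (1) + (0) − 2·(-1) = 7
Net dimensions [L⁴ T⁷] ≠ [1] — not dimensionless.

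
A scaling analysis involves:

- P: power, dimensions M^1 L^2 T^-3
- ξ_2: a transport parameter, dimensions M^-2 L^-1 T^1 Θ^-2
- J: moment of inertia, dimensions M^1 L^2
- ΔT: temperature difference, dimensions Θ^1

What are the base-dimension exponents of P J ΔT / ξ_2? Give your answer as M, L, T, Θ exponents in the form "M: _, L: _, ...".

Collect each base-dimension exponent across the product:
  M: (1) − (-2) + (1) + (0) = 4
  L: (2) − (-1) + (2) + (0) = 5
  T: (-3) − (1) + (0) + (0) = -4
  Θ: (0) − (-2) + (0) + (1) = 3
So the dimensions are [M⁴ L⁵ T⁻⁴ Θ³].

M: 4, L: 5, T: -4, Θ: 3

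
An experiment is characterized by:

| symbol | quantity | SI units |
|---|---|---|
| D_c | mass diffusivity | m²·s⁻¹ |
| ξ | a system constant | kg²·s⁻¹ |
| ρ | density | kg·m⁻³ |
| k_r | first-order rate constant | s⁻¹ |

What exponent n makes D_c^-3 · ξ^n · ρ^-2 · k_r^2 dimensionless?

1

Balance the M exponent: (2)·n from ξ, plus −3·(0) − 2·(1) + 2·(0) = -2 from the rest, must sum to zero.
2n − 2 = 0, so n = 1.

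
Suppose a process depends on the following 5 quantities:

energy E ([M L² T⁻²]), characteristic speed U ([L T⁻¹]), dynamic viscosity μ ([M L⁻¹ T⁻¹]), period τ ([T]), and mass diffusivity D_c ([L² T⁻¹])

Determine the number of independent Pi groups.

There are 5 variables and 3 base dimensions (M, L, T).
The dimension matrix has rank 3.
Independent dimensionless groups: 5 − 3 = 2.

2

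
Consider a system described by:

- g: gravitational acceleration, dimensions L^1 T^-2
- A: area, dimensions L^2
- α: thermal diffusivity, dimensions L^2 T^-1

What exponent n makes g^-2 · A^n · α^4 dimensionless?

-3

Balance the L exponent: (2)·n from A, plus −2·(1) + 4·(2) = 6 from the rest, must sum to zero.
2n + 6 = 0, so n = -3.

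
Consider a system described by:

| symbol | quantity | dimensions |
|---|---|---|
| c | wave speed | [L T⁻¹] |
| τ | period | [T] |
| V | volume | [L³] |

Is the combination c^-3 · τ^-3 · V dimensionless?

Sum the exponent of each base dimension across the product:
  M: −3·[c]_M − 3·[τ]_M + [V]_M = −3·(0) − 3·(0) + (0) = 0
  L: −3·[c]_L − 3·[τ]_L + [V]_L = −3·(1) − 3·(0) + (3) = 0
  T: −3·[c]_T − 3·[τ]_T + [V]_T = −3·(-1) − 3·(1) + (0) = 0
  Θ: −3·[c]_Θ − 3·[τ]_Θ + [V]_Θ = −3·(0) − 3·(0) + (0) = 0
All base exponents vanish — dimensionless.

yes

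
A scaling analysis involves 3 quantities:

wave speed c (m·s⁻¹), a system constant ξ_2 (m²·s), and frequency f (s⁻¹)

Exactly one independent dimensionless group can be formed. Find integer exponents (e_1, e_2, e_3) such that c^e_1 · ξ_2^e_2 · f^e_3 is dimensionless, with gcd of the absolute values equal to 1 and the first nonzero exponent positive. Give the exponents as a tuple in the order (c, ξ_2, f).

L: e_1·(1) + e_2·(2) + e_3·(0) = 0
T: e_1·(-1) + e_2·(1) + e_3·(-1) = 0
Solving this homogeneous linear system for the smallest-integer solution (first nonzero entry positive) gives (2, -1, -3).

(2, -1, -3)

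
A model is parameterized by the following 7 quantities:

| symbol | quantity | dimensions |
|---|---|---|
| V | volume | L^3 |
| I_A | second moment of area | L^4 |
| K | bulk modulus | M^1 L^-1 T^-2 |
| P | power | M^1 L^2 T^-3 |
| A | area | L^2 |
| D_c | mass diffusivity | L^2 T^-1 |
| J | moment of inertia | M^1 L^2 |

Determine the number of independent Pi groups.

4

There are 7 variables and 3 base dimensions (M, L, T).
The dimension matrix has rank 3.
Independent dimensionless groups: 7 − 3 = 4.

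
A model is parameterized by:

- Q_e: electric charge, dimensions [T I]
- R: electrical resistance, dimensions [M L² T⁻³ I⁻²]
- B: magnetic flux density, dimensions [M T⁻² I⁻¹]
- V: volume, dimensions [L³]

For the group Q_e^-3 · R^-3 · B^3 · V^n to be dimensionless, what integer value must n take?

2

Balance the L exponent: (3)·n from V, plus −3·(0) − 3·(2) + 3·(0) = -6 from the rest, must sum to zero.
3n − 6 = 0, so n = 2.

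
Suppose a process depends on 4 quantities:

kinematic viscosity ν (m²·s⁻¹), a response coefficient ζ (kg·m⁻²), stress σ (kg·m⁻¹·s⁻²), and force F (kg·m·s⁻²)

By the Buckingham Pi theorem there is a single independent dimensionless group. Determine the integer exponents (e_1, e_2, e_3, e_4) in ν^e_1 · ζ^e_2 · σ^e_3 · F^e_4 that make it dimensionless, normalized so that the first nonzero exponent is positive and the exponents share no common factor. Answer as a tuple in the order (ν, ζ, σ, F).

(4, 2, 1, -3)

M: e_1·(0) + e_2·(1) + e_3·(1) + e_4·(1) = 0
L: e_1·(2) + e_2·(-2) + e_3·(-1) + e_4·(1) = 0
T: e_1·(-1) + e_2·(0) + e_3·(-2) + e_4·(-2) = 0
Solving this homogeneous linear system for the smallest-integer solution (first nonzero entry positive) gives (4, 2, 1, -3).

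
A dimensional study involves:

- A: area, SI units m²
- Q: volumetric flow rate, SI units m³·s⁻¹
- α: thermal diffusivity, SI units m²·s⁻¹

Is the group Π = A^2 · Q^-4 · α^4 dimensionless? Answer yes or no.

Sum the exponent of each base dimension across the product:
  L: 2·[A]_L − 4·[Q]_L + 4·[α]_L = 2·(2) − 4·(3) + 4·(2) = 0
  T: 2·[A]_T − 4·[Q]_T + 4·[α]_T = 2·(0) − 4·(-1) + 4·(-1) = 0
All base exponents vanish — dimensionless.

yes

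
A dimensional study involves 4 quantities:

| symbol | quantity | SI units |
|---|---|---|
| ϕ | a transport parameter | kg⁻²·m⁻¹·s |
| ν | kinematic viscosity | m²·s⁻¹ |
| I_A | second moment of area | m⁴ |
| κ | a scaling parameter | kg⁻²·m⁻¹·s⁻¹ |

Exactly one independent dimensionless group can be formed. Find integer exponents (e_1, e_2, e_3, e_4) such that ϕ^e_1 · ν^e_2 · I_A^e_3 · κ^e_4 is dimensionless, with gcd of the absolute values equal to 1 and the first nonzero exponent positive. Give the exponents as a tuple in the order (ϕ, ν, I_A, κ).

(1, 2, -1, -1)

M: e_1·(-2) + e_2·(0) + e_3·(0) + e_4·(-2) = 0
L: e_1·(-1) + e_2·(2) + e_3·(4) + e_4·(-1) = 0
T: e_1·(1) + e_2·(-1) + e_3·(0) + e_4·(-1) = 0
Solving this homogeneous linear system for the smallest-integer solution (first nonzero entry positive) gives (1, 2, -1, -1).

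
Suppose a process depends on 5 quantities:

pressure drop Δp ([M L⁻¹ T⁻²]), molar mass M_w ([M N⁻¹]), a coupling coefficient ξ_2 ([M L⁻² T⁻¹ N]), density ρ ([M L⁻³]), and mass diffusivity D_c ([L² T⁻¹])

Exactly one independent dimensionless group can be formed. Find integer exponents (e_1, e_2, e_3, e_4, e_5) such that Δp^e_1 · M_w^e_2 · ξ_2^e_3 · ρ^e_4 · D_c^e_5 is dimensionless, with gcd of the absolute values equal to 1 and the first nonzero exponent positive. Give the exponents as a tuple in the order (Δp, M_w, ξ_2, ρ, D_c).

(1, 1, 1, -3, -3)

M: e_1·(1) + e_2·(1) + e_3·(1) + e_4·(1) + e_5·(0) = 0
L: e_1·(-1) + e_2·(0) + e_3·(-2) + e_4·(-3) + e_5·(2) = 0
T: e_1·(-2) + e_2·(0) + e_3·(-1) + e_4·(0) + e_5·(-1) = 0
N: e_1·(0) + e_2·(-1) + e_3·(1) + e_4·(0) + e_5·(0) = 0
Solving this homogeneous linear system for the smallest-integer solution (first nonzero entry positive) gives (1, 1, 1, -3, -3).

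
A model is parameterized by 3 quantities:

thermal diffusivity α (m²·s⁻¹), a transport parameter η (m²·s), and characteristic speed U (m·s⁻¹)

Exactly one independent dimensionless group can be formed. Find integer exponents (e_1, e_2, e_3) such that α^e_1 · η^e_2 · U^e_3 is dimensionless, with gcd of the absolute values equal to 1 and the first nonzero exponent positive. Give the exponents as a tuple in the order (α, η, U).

(3, -1, -4)

L: e_1·(2) + e_2·(2) + e_3·(1) = 0
T: e_1·(-1) + e_2·(1) + e_3·(-1) = 0
Solving this homogeneous linear system for the smallest-integer solution (first nonzero entry positive) gives (3, -1, -4).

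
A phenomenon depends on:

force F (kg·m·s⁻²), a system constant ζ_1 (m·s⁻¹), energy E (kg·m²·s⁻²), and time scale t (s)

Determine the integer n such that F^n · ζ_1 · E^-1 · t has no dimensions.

1

Balance the M exponent: (1)·n from F, plus (0) − (1) + (0) = -1 from the rest, must sum to zero.
n − 1 = 0, so n = 1.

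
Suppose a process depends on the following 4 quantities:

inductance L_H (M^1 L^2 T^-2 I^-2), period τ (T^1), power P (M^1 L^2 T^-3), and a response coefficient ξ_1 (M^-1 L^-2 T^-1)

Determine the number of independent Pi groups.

1

There are 4 variables and 4 base dimensions (M, L, T, I).
The dimension matrix has rank 3 (less than 4: the dimension vectors are linearly dependent).
Independent dimensionless groups: 4 − 3 = 1.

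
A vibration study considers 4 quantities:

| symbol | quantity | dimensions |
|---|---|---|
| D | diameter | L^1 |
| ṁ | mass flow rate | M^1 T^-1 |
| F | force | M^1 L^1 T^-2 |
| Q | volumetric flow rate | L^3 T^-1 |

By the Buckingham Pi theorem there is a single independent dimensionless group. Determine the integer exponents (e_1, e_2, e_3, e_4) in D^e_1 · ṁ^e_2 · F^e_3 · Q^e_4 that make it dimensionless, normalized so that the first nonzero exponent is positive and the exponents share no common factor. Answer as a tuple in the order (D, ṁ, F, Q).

M: e_1·(0) + e_2·(1) + e_3·(1) + e_4·(0) = 0
L: e_1·(1) + e_2·(0) + e_3·(1) + e_4·(3) = 0
T: e_1·(0) + e_2·(-1) + e_3·(-2) + e_4·(-1) = 0
Solving this homogeneous linear system for the smallest-integer solution (first nonzero entry positive) gives (2, -1, 1, -1).

(2, -1, 1, -1)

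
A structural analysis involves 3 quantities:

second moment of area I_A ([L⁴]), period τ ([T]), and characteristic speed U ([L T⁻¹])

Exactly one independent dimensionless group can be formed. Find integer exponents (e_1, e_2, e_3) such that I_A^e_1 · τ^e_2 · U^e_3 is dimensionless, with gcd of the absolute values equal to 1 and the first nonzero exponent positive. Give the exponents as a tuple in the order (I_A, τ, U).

(1, -4, -4)

L: e_1·(4) + e_2·(0) + e_3·(1) = 0
T: e_1·(0) + e_2·(1) + e_3·(-1) = 0
Solving this homogeneous linear system for the smallest-integer solution (first nonzero entry positive) gives (1, -4, -4).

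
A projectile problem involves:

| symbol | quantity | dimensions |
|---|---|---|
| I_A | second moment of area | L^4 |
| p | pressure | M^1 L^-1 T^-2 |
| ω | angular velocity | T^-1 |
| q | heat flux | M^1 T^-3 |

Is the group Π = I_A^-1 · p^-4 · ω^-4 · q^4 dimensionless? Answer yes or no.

Sum the exponent of each base dimension across the product:
  M: −[I_A]_M − 4·[p]_M − 4·[ω]_M + 4·[q]_M = −(0) − 4·(1) − 4·(0) + 4·(1) = 0
  L: −[I_A]_L − 4·[p]_L − 4·[ω]_L + 4·[q]_L = −(4) − 4·(-1) − 4·(0) + 4·(0) = 0
  T: −[I_A]_T − 4·[p]_T − 4·[ω]_T + 4·[q]_T = −(0) − 4·(-2) − 4·(-1) + 4·(-3) = 0
All base exponents vanish — dimensionless.

yes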